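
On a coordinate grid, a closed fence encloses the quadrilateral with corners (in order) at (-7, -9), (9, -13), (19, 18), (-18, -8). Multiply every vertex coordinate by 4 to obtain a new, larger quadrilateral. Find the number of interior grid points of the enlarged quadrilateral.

6859

The shoelace formula gives twice the area as |[(-7)·(-13) − 9·(-9)] + [9·18 − 19·(-13)] + [19·(-8) − (-18)·18] + [(-18)·(-9) − (-7)·(-8)]| = 859, so the area is 429.5.
Summing gcd(|Δx|,|Δy|) over the edges gives the boundary count: gcd(16,4) + gcd(10,31) + gcd(37,26) + gcd(11,1) = 4+1+1+1 = 7.
Scaling by 4 multiplies the area by 4² = 16 (so the new area is 6872) and multiplies the boundary lattice-point count by 4, giving 28.
By Pick's theorem, the interior count of the dilated polygon is 6872 − 28/2 + 1 = 6859.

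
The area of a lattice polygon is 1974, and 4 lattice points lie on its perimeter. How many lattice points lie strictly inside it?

Pick's theorem A = I + B/2 − 1 rearranges to I = A − B/2 + 1 = 1974 − 4/2 + 1 = 1973.

1973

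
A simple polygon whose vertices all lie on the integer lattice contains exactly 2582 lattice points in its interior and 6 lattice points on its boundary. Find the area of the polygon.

Pick's theorem states A = I + B/2 − 1, so A = 2582 + 6/2 − 1 = 2584.

2584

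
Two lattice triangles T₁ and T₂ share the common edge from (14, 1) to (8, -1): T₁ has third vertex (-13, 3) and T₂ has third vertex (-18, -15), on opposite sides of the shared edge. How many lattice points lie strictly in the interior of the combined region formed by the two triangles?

40

The union is the simple quadrilateral with vertices (14, 1), (-13, 3), (8, -1), (-18, -15) in order.
The shoelace formula gives twice the area as |[14·3 − (-13)·1] + [(-13)·(-1) − 8·3] + [8·(-15) − (-18)·(-1)] + [(-18)·1 − 14·(-15)]| = 98, so the area is 49.
Summing gcd(|Δx|,|Δy|) over the edges gives the boundary count: gcd(27,2) + gcd(21,4) + gcd(26,14) + gcd(32,16) = 1+1+2+16 = 20.
By Pick's theorem I = A − B/2 + 1 = 49 − 20/2 + 1 = 40.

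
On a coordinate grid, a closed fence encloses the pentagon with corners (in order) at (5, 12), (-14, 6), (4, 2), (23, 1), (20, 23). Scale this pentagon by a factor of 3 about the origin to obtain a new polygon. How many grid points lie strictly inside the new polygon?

3313

By the shoelace formula, twice the signed area is |(5·6 − (-14)·12) + ((-14)·2 − 4·6) + (4·1 − 23·2) + (23·23 − 20·1) + (20·12 − 5·23)| = 738, so the area is 369.
Summing gcd(|Δx|,|Δy|) over the edges gives the boundary count: gcd(19,6) + gcd(18,4) + gcd(19,1) + gcd(3,22) + gcd(15,11) = 1+2+1+1+1 = 6.
Scaling by 3 multiplies the area by 3² = 9 (so the new area is 3321) and multiplies the boundary lattice-point count by 3, giving 18.
By Pick's theorem, the interior count of the dilated polygon is 3321 − 18/2 + 1 = 3313.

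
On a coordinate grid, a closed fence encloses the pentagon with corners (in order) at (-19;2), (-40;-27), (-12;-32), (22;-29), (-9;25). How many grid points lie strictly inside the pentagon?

1672

Using the shoelace formula, 2A = |((-19)·(-27) − (-40)·2) + ((-40)·(-32) − (-12)·(-27)) + ((-12)·(-29) − 22·(-32)) + (22·25 − (-9)·(-29)) + ((-9)·2 − (-19)·25)| = 3347, so the area is 3347/2.
Summing gcd(|Δx|,|Δy|) over the edges gives the boundary count: gcd(21,29) + gcd(28,5) + gcd(34,3) + gcd(31,54) + gcd(10,23) = 1+1+1+1+1 = 5.
Pick's theorem gives I = A − B/2 + 1 = 3347/2 − 5/2 + 1 = 1672.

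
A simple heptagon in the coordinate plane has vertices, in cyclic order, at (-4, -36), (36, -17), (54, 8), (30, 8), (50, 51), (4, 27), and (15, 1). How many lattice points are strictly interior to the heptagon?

The shoelace formula gives twice the area as |[(-4)·(-17) − 36·(-36)] + [36·8 − 54·(-17)] + [54·8 − 30·8] + [30·51 − 50·8] + [50·27 − 4·51] + [4·1 − 15·27] + [15·(-36) − (-4)·1]| = 4101, so the area is 4101/2.
Summing gcd(|Δx|,|Δy|) over the edges gives the boundary count: gcd(40,19) + gcd(18,25) + gcd(24,0) + gcd(20,43) + gcd(46,24) + gcd(11,26) + gcd(19,37) = 1+1+24+1+2+1+1 = 31.
Pick's theorem gives I = A − B/2 + 1 = 4101/2 − 31/2 + 1 = 2036.

2036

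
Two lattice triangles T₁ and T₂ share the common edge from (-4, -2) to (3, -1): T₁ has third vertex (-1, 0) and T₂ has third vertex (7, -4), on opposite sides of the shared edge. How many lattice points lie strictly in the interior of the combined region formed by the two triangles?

17

The union is the simple quadrilateral with vertices (-4, -2), (-1, 0), (3, -1), (7, -4) in order.
The shoelace formula gives twice the area as |((-4)·0 − (-1)·(-2)) + ((-1)·(-1) − 3·0) + (3·(-4) − 7·(-1)) + (7·(-2) − (-4)·(-4))| = 36, so the area is 18.
Along each edge there are gcd(|Δx|,|Δy|)+1 lattice points, so counting each shared vertex once the boundary has gcd(3,2) + gcd(4,1) + gcd(4,3) + gcd(11,2) = 1+1+1+1 = 4.
By Pick's theorem I = A − B/2 + 1 = 18 − 4/2 + 1 = 17.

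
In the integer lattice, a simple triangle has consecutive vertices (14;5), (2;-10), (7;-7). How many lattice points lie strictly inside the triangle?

Using the shoelace formula, 2A = |[14·(-10) − 2·5] + [2·(-7) − 7·(-10)] + [7·5 − 14·(-7)]| = 39, so the area is 19.5.
Summing gcd(|Δx|,|Δy|) over the edges gives the boundary count: gcd(12,15) + gcd(5,3) + gcd(7,12) = 3+1+1 = 5.
Pick's theorem gives I = A − B/2 + 1 = 19.5 − 5/2 + 1 = 18.

18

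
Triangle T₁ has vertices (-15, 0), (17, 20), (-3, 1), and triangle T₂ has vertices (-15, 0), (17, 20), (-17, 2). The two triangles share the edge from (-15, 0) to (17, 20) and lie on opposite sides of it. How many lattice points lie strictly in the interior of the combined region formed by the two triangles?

The union is the simple quadrilateral with vertices (-15, 0), (-3, 1), (17, 20), (-17, 2) in order.
The shoelace formula gives twice the area as |((-15)·1 − (-3)·0) + ((-3)·20 − 17·1) + (17·2 − (-17)·20) + ((-17)·0 − (-15)·2)| = 312, so the area is 156.
Along each edge there are gcd(|Δx|,|Δy|)+1 lattice points, so counting each shared vertex once the boundary has gcd(12,1) + gcd(20,19) + gcd(34,18) + gcd(2,2) = 1+1+2+2 = 6.
By Pick's theorem I = A − B/2 + 1 = 156 − 6/2 + 1 = 154.

154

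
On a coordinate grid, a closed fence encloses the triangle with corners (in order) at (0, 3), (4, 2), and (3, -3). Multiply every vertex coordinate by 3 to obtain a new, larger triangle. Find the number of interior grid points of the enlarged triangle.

88

The shoelace formula gives twice the area as |(0·2 − 4·3) + (4·(-3) − 3·2) + (3·3 − 0·(-3))| = 21, so the area is 21/2.
Summing gcd(|Δx|,|Δy|) over the edges gives the boundary count: gcd(4,1) + gcd(1,5) + gcd(3,6) = 1+1+3 = 5.
Scaling by 3 multiplies the area by 3² = 9 (so the new area is 189/2) and multiplies the boundary lattice-point count by 3, giving 15.
By Pick's theorem, the interior count of the dilated polygon is 189/2 − 15/2 + 1 = 88.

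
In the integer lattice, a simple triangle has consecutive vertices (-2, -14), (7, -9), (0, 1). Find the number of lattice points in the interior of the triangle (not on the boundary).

By the shoelace formula, twice the signed area is |[(-2)·(-9) − 7·(-14)] + [7·1 − 0·(-9)] + [0·(-14) − (-2)·1]| = 125, so the area is 125/2.
Along each edge there are gcd(|Δx|,|Δy|)+1 lattice points, so counting each shared vertex once the boundary has gcd(9,5) + gcd(7,10) + gcd(2,15) = 1+1+1 = 3.
Pick's theorem gives I = A − B/2 + 1 = 125/2 − 3/2 + 1 = 62.

62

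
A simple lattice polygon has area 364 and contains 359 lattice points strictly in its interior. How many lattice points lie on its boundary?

12

Pick's theorem gives A = I + B/2 − 1, so B = 2(A − I + 1) = 2(364 − 359 + 1) = 12.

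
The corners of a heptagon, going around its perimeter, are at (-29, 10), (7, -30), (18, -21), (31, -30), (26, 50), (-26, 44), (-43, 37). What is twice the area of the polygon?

7651

Using the shoelace formula, 2A = |[(-29)·(-30) − 7·10] + [7·(-21) − 18·(-30)] + [18·(-30) − 31·(-21)] + [31·50 − 26·(-30)] + [26·44 − (-26)·50] + [(-26)·37 − (-43)·44] + [(-43)·10 − (-29)·37]| = 7651, so the area is 7651/2.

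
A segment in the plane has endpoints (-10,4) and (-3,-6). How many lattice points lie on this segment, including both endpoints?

The number of lattice points on a segment between lattice points is gcd(|Δx|,|Δy|) + 1 = gcd(7,10) + 1 = 1 + 1 = 2.

2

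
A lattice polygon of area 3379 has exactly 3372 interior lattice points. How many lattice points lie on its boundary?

Pick's theorem gives A = I + B/2 − 1, so B = 2(A − I + 1) = 2(3379 − 3372 + 1) = 16.

16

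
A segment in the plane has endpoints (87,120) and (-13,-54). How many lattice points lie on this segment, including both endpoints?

The number of lattice points on a segment between lattice points is gcd(|Δx|,|Δy|) + 1 = gcd(100,174) + 1 = 2 + 1 = 3.

3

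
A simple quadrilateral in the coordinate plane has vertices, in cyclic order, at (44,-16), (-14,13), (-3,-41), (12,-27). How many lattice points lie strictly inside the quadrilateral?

The shoelace formula gives twice the area as |[44·13 − (-14)·(-16)] + [(-14)·(-41) − (-3)·13] + [(-3)·(-27) − 12·(-41)] + [12·(-16) − 44·(-27)]| = 2530, so the area is 1265.
Along each edge there are gcd(|Δx|,|Δy|)+1 lattice points, so counting each shared vertex once the boundary has gcd(58,29) + gcd(11,54) + gcd(15,14) + gcd(32,11) = 29+1+1+1 = 32.
Pick's theorem gives I = A − B/2 + 1 = 1265 − 32/2 + 1 = 1250.

1250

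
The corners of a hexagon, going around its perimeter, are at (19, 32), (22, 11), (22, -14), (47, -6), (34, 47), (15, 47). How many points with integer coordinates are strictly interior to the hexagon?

1163

By the shoelace formula, twice the signed area is |(19·11 − 22·32) + (22·(-14) − 22·11) + (22·(-6) − 47·(-14)) + (47·47 − 34·(-6)) + (34·47 − 15·47) + (15·32 − 19·47)| = 2374, so the area is 1187.
Summing gcd(|Δx|,|Δy|) over the edges gives the boundary count: gcd(3,21) + gcd(0,25) + gcd(25,8) + gcd(13,53) + gcd(19,0) + gcd(4,15) = 3+25+1+1+19+1 = 50.
Pick's theorem gives I = A − B/2 + 1 = 1187 − 50/2 + 1 = 1163.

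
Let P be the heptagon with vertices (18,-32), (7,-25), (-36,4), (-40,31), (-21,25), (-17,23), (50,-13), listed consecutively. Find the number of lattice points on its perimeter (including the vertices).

Summing gcd(|Δx|,|Δy|) over the edges gives the boundary count: gcd(11,7) + gcd(43,29) + gcd(4,27) + gcd(19,6) + gcd(4,2) + gcd(67,36) + gcd(32,19) = 1+1+1+1+2+1+1 = 8.

8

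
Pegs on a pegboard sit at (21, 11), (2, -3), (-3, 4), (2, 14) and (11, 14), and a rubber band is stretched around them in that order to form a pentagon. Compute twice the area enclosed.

By the shoelace formula, twice the signed area is |[21·(-3) − 2·11] + [2·4 − (-3)·(-3)] + [(-3)·14 − 2·4] + [2·14 − 11·14] + [11·11 − 21·14]| = 435, so the area is 217.5.

435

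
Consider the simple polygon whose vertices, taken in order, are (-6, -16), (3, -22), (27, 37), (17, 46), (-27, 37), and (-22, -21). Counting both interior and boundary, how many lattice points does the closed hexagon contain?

2493

By the shoelace formula, twice the signed area is |[(-6)·(-22) − 3·(-16)] + [3·37 − 27·(-22)] + [27·46 − 17·37] + [17·37 − (-27)·46] + [(-27)·(-21) − (-22)·37] + [(-22)·(-16) − (-6)·(-21)]| = 4976, so the area is 2488.
Summing gcd(|Δx|,|Δy|) over the edges gives the boundary count: gcd(9,6) + gcd(24,59) + gcd(10,9) + gcd(44,9) + gcd(5,58) + gcd(16,5) = 3+1+1+1+1+1 = 8.
Pick's theorem gives I = A − B/2 + 1 = 2488 − 8/2 + 1 = 2485, so the closed region contains I + B = 2485 + 8 = 2493 lattice points.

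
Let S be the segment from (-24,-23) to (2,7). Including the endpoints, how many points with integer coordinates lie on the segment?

The number of lattice points on a segment between lattice points is gcd(|Δx|,|Δy|) + 1 = gcd(26,30) + 1 = 2 + 1 = 3.

3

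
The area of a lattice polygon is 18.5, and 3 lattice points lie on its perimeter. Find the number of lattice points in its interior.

18

Pick's theorem A = I + B/2 − 1 rearranges to I = A − B/2 + 1 = 18.5 − 3/2 + 1 = 18.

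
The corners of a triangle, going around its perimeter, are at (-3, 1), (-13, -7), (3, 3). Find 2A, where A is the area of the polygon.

By the shoelace formula, twice the signed area is |((-3)·(-7) − (-13)·1) + ((-13)·3 − 3·(-7)) + (3·1 − (-3)·3)| = 28, so the area is 14.

28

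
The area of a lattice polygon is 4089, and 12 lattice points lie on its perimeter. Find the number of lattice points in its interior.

4084

From Pick's theorem, I = A − B/2 + 1 = 4089 − 12/2 + 1 = 4084.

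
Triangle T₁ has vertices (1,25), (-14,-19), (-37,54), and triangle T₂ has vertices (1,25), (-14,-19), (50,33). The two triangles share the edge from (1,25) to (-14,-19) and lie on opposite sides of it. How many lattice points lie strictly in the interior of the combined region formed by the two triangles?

The union is the simple quadrilateral with vertices (1,25), (-37,54), (-14,-19), (50,33) in order.
The shoelace formula gives twice the area as |[1·54 − (-37)·25] + [(-37)·(-19) − (-14)·54] + [(-14)·33 − 50·(-19)] + [50·25 − 1·33]| = 4143, so the area is 2071.5.
Along each edge there are gcd(|Δx|,|Δy|)+1 lattice points, so counting each shared vertex once the boundary has gcd(38,29) + gcd(23,73) + gcd(64,52) + gcd(49,8) = 1+1+4+1 = 7.
By Pick's theorem I = A − B/2 + 1 = 2071.5 − 7/2 + 1 = 2069.

2069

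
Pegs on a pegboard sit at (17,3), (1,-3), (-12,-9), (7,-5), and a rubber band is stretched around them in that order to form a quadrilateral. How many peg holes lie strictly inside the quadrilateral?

By the shoelace formula, twice the signed area is |[17·(-3) − 1·3] + [1·(-9) − (-12)·(-3)] + [(-12)·(-5) − 7·(-9)] + [7·3 − 17·(-5)]| = 130, so the area is 65.
Summing gcd(|Δx|,|Δy|) over the edges gives the boundary count: gcd(16,6) + gcd(13,6) + gcd(19,4) + gcd(10,8) = 2+1+1+2 = 6.
By Pick's theorem A = I + B/2 − 1, so I = 65 − 6/2 + 1 = 63.

63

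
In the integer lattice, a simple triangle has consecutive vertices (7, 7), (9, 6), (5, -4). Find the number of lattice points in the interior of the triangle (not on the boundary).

By the shoelace formula, twice the signed area is |(7·6 − 9·7) + (9·(-4) − 5·6) + (5·7 − 7·(-4))| = 24, so the area is 12.
The number of boundary lattice points is Σ gcd(|Δx|,|Δy|) = gcd(2,1) + gcd(4,10) + gcd(2,11) = 1+2+1 = 4.
By Pick's theorem A = I + B/2 − 1, so I = 12 − 4/2 + 1 = 11.

11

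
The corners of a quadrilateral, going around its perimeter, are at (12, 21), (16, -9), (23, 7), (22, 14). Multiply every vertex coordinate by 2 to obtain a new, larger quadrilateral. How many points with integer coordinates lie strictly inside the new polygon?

The shoelace formula gives twice the area as |[12·(-9) − 16·21] + [16·7 − 23·(-9)] + [23·14 − 22·7] + [22·21 − 12·14]| = 337, so the area is 337/2.
Along each edge there are gcd(|Δx|,|Δy|)+1 lattice points, so counting each shared vertex once the boundary has gcd(4,30) + gcd(7,16) + gcd(1,7) + gcd(10,7) = 2+1+1+1 = 5.
Scaling by 2 multiplies the area by 2² = 4 (so the new area is 674) and multiplies the boundary lattice-point count by 2, giving 10.
By Pick's theorem, the interior count of the dilated polygon is 674 − 10/2 + 1 = 670.

670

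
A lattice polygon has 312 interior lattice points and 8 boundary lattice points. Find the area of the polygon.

By Pick's theorem, A = I + B/2 − 1 = 312 + 8/2 − 1 = 315.

315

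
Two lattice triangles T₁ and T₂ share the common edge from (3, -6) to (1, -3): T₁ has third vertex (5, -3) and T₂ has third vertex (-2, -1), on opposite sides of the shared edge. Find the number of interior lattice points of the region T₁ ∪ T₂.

The union is the simple quadrilateral with vertices (3, -6), (5, -3), (1, -3), (-2, -1) in order.
Using the shoelace formula, 2A = |(3·(-3) − 5·(-6)) + (5·(-3) − 1·(-3)) + (1·(-1) − (-2)·(-3)) + ((-2)·(-6) − 3·(-1))| = 17, so the area is 17/2.
The number of boundary lattice points is Σ gcd(|Δx|,|Δy|) = gcd(2,3) + gcd(4,0) + gcd(3,2) + gcd(5,5) = 1+4+1+5 = 11.
By Pick's theorem I = A − B/2 + 1 = 17/2 − 11/2 + 1 = 4.

4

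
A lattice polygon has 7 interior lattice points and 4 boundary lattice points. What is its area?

By Pick's theorem, A = I + B/2 − 1 = 7 + 4/2 − 1 = 8.

8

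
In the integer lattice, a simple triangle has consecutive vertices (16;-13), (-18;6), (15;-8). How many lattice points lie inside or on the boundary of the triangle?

By the shoelace formula, twice the signed area is |(16·6 − (-18)·(-13)) + ((-18)·(-8) − 15·6) + (15·(-13) − 16·(-8))| = 151, so the area is 151/2.
The number of boundary lattice points is Σ gcd(|Δx|,|Δy|) = gcd(34,19) + gcd(33,14) + gcd(1,5) = 1+1+1 = 3.
Pick's theorem gives I = A − B/2 + 1 = 151/2 − 3/2 + 1 = 75, so the closed region contains I + B = 75 + 3 = 78 lattice points.

78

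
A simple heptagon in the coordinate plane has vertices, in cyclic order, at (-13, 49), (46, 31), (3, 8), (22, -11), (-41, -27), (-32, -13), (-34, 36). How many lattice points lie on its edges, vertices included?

Along each edge there are gcd(|Δx|,|Δy|)+1 lattice points, so counting each shared vertex once the boundary has gcd(59,18) + gcd(43,23) + gcd(19,19) + gcd(63,16) + gcd(9,14) + gcd(2,49) + gcd(21,13) = 1+1+19+1+1+1+1 = 25.

25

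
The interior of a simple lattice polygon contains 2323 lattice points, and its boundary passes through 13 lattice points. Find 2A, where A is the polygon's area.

4657

Pick's theorem states A = I + B/2 − 1, so A = 2323 + 13/2 − 1 = 4657/2.
Hence 2A = 4657.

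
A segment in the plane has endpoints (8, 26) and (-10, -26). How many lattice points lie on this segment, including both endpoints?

The number of lattice points on a segment between lattice points is gcd(|Δx|,|Δy|) + 1 = gcd(18,52) + 1 = 2 + 1 = 3.

3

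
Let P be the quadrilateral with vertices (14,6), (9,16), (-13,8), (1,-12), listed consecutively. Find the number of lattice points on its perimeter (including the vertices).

10

The number of boundary lattice points is Σ gcd(|Δx|,|Δy|) = gcd(5,10) + gcd(22,8) + gcd(14,20) + gcd(13,18) = 5+2+2+1 = 10.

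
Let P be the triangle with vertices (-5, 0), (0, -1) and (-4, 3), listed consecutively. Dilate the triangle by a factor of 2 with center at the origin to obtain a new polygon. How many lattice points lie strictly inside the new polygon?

27

Using the shoelace formula, 2A = |[(-5)·(-1) − 0·0] + [0·3 − (-4)·(-1)] + [(-4)·0 − (-5)·3]| = 16, so the area is 8.
Summing gcd(|Δx|,|Δy|) over the edges gives the boundary count: gcd(5,1) + gcd(4,4) + gcd(1,3) = 1+4+1 = 6.
Scaling by 2 multiplies the area by 2² = 4 (so the new area is 32) and multiplies the boundary lattice-point count by 2, giving 12.
By Pick's theorem, the interior count of the dilated polygon is 32 − 12/2 + 1 = 27.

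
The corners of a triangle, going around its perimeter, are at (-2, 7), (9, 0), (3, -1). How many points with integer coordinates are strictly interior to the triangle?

26

By the shoelace formula, twice the signed area is |((-2)·0 − 9·7) + (9·(-1) − 3·0) + (3·7 − (-2)·(-1))| = 53, so the area is 26.5.
Along each edge there are gcd(|Δx|,|Δy|)+1 lattice points, so counting each shared vertex once the boundary has gcd(11,7) + gcd(6,1) + gcd(5,8) = 1+1+1 = 3.
Pick's theorem gives I = A − B/2 + 1 = 26.5 − 3/2 + 1 = 26.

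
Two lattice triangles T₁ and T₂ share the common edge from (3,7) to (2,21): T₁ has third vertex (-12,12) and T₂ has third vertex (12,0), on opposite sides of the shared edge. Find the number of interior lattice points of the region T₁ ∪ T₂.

159

The union is the simple quadrilateral with vertices (3,7), (-12,12), (2,21), (12,0) in order.
By the shoelace formula, twice the signed area is |[3·12 − (-12)·7] + [(-12)·21 − 2·12] + [2·0 − 12·21] + [12·7 − 3·0]| = 324, so the area is 162.
The number of boundary lattice points is Σ gcd(|Δx|,|Δy|) = gcd(15,5) + gcd(14,9) + gcd(10,21) + gcd(9,7) = 5+1+1+1 = 8.
By Pick's theorem I = A − B/2 + 1 = 162 − 8/2 + 1 = 159.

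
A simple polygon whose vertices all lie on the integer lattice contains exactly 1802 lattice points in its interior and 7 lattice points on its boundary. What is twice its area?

Pick's theorem states A = I + B/2 − 1, so A = 1802 + 7/2 − 1 = 3609/2.
Hence 2A = 3609.

3609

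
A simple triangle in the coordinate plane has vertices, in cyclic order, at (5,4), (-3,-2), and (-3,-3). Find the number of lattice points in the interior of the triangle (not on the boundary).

Using the shoelace formula, 2A = |(5·(-2) − (-3)·4) + ((-3)·(-3) − (-3)·(-2)) + ((-3)·4 − 5·(-3))| = 8, so the area is 4.
Along each edge there are gcd(|Δx|,|Δy|)+1 lattice points, so counting each shared vertex once the boundary has gcd(8,6) + gcd(0,1) + gcd(8,7) = 2+1+1 = 4.
Pick's theorem gives I = A − B/2 + 1 = 4 − 4/2 + 1 = 3.

3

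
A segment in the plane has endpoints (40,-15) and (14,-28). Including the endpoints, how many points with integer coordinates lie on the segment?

The number of lattice points on a segment between lattice points is gcd(|Δx|,|Δy|) + 1 = gcd(26,13) + 1 = 13 + 1 = 14.

14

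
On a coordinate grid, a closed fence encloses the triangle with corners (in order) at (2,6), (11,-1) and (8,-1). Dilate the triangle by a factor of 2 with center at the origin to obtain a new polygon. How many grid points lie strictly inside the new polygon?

By the shoelace formula, twice the signed area is |[2·(-1) − 11·6] + [11·(-1) − 8·(-1)] + [8·6 − 2·(-1)]| = 21, so the area is 21/2.
Along each edge there are gcd(|Δx|,|Δy|)+1 lattice points, so counting each shared vertex once the boundary has gcd(9,7) + gcd(3,0) + gcd(6,7) = 1+3+1 = 5.
Scaling by 2 multiplies the area by 2² = 4 (so the new area is 42) and multiplies the boundary lattice-point count by 2, giving 10.
By Pick's theorem, the interior count of the dilated polygon is 42 − 10/2 + 1 = 38.

38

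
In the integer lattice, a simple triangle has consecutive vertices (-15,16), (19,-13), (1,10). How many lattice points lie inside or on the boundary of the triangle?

133

Using the shoelace formula, 2A = |((-15)·(-13) − 19·16) + (19·10 − 1·(-13)) + (1·16 − (-15)·10)| = 260, so the area is 130.
Along each edge there are gcd(|Δx|,|Δy|)+1 lattice points, so counting each shared vertex once the boundary has gcd(34,29) + gcd(18,23) + gcd(16,6) = 1+1+2 = 4.
Pick's theorem gives I = A − B/2 + 1 = 130 − 4/2 + 1 = 129, so the closed region contains I + B = 129 + 4 = 133 lattice points.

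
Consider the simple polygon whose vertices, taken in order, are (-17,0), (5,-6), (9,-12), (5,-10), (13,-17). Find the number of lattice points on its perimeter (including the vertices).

8

Along each edge there are gcd(|Δx|,|Δy|)+1 lattice points, so counting each shared vertex once the boundary has gcd(22,6) + gcd(4,6) + gcd(4,2) + gcd(8,7) + gcd(30,17) = 2+2+2+1+1 = 8.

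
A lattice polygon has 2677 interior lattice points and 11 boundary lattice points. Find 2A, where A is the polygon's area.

Pick's theorem states A = I + B/2 − 1, so A = 2677 + 11/2 − 1 = 5363/2.
Hence 2A = 5363.

5363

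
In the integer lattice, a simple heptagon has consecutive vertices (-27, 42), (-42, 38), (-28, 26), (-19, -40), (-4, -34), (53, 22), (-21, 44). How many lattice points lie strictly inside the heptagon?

The shoelace formula gives twice the area as |((-27)·38 − (-42)·42) + ((-42)·26 − (-28)·38) + ((-28)·(-40) − (-19)·26) + ((-19)·(-34) − (-4)·(-40)) + ((-4)·22 − 53·(-34)) + (53·44 − (-21)·22) + ((-21)·42 − (-27)·44)| = 7624, so the area is 3812.
Along each edge there are gcd(|Δx|,|Δy|)+1 lattice points, so counting each shared vertex once the boundary has gcd(15,4) + gcd(14,12) + gcd(9,66) + gcd(15,6) + gcd(57,56) + gcd(74,22) + gcd(6,2) = 1+2+3+3+1+2+2 = 14.
Pick's theorem gives I = A − B/2 + 1 = 3812 − 14/2 + 1 = 3806.

3806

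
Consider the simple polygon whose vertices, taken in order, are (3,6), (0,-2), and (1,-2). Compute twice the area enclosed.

8

Using the shoelace formula, 2A = |(3·(-2) − 0·6) + (0·(-2) − 1·(-2)) + (1·6 − 3·(-2))| = 8, so the area is 4.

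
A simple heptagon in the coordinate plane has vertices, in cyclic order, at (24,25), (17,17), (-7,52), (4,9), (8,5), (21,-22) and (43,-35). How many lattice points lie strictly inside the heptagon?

Using the shoelace formula, 2A = |(24·17 − 17·25) + (17·52 − (-7)·17) + ((-7)·9 − 4·52) + (4·5 − 8·9) + (8·(-22) − 21·5) + (21·(-35) − 43·(-22)) + (43·25 − 24·(-35))| = 2508, so the area is 1254.
Summing gcd(|Δx|,|Δy|) over the edges gives the boundary count: gcd(7,8) + gcd(24,35) + gcd(11,43) + gcd(4,4) + gcd(13,27) + gcd(22,13) + gcd(19,60) = 1+1+1+4+1+1+1 = 10.
Pick's theorem gives I = A − B/2 + 1 = 1254 − 10/2 + 1 = 1250.

1250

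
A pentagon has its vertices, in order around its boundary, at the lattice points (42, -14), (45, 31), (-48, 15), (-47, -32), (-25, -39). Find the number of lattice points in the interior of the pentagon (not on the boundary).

The shoelace formula gives twice the area as |[42·31 − 45·(-14)] + [45·15 − (-48)·31] + [(-48)·(-32) − (-47)·15] + [(-47)·(-39) − (-25)·(-32)] + [(-25)·(-14) − 42·(-39)]| = 9357, so the area is 4678.5.
The number of boundary lattice points is Σ gcd(|Δx|,|Δy|) = gcd(3,45) + gcd(93,16) + gcd(1,47) + gcd(22,7) + gcd(67,25) = 3+1+1+1+1 = 7.
Pick's theorem gives I = A − B/2 + 1 = 4678.5 − 7/2 + 1 = 4676.

4676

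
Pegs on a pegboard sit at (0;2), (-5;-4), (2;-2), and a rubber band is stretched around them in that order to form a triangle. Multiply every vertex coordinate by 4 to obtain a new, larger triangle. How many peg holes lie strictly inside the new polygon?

249

Using the shoelace formula, 2A = |[0·(-4) − (-5)·2] + [(-5)·(-2) − 2·(-4)] + [2·2 − 0·(-2)]| = 32, so the area is 16.
Along each edge there are gcd(|Δx|,|Δy|)+1 lattice points, so counting each shared vertex once the boundary has gcd(5,6) + gcd(7,2) + gcd(2,4) = 1+1+2 = 4.
Scaling by 4 multiplies the area by 4² = 16 (so the new area is 256) and multiplies the boundary lattice-point count by 4, giving 16.
By Pick's theorem, the interior count of the dilated polygon is 256 − 16/2 + 1 = 249.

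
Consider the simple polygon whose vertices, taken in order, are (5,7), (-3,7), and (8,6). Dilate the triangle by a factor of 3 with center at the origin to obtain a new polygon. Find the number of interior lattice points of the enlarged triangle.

22

Using the shoelace formula, 2A = |(5·7 − (-3)·7) + ((-3)·6 − 8·7) + (8·7 − 5·6)| = 8, so the area is 4.
Along each edge there are gcd(|Δx|,|Δy|)+1 lattice points, so counting each shared vertex once the boundary has gcd(8,0) + gcd(11,1) + gcd(3,1) = 8+1+1 = 10.
Scaling by 3 multiplies the area by 3² = 9 (so the new area is 36) and multiplies the boundary lattice-point count by 3, giving 30.
By Pick's theorem, the interior count of the dilated polygon is 36 − 30/2 + 1 = 22.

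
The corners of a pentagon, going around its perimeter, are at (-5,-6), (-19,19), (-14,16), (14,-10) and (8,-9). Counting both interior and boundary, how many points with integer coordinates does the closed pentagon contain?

By the shoelace formula, twice the signed area is |[(-5)·19 − (-19)·(-6)] + [(-19)·16 − (-14)·19] + [(-14)·(-10) − 14·16] + [14·(-9) − 8·(-10)] + [8·(-6) − (-5)·(-9)]| = 470, so the area is 235.
Along each edge there are gcd(|Δx|,|Δy|)+1 lattice points, so counting each shared vertex once the boundary has gcd(14,25) + gcd(5,3) + gcd(28,26) + gcd(6,1) + gcd(13,3) = 1+1+2+1+1 = 6.
Pick's theorem gives I = A − B/2 + 1 = 235 − 6/2 + 1 = 233, so the closed region contains I + B = 233 + 6 = 239 lattice points.

239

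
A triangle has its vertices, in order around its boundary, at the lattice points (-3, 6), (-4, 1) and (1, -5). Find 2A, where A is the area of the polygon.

31

Using the shoelace formula, 2A = |((-3)·1 − (-4)·6) + ((-4)·(-5) − 1·1) + (1·6 − (-3)·(-5))| = 31, so the area is 31/2.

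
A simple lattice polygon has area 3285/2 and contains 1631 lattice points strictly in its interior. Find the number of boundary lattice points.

Pick's theorem gives A = I + B/2 − 1, so B = 2(A − I + 1) = 2(3285/2 − 1631 + 1) = 25.

25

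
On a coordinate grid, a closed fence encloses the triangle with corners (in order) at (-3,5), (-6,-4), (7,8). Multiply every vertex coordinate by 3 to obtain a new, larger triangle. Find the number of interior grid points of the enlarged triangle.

358

By the shoelace formula, twice the signed area is |((-3)·(-4) − (-6)·5) + ((-6)·8 − 7·(-4)) + (7·5 − (-3)·8)| = 81, so the area is 81/2.
Along each edge there are gcd(|Δx|,|Δy|)+1 lattice points, so counting each shared vertex once the boundary has gcd(3,9) + gcd(13,12) + gcd(10,3) = 3+1+1 = 5.
Scaling by 3 multiplies the area by 3² = 9 (so the new area is 729/2) and multiplies the boundary lattice-point count by 3, giving 15.
By Pick's theorem, the interior count of the dilated polygon is 729/2 − 15/2 + 1 = 358.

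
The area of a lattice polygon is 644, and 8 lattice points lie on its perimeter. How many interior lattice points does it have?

641

From Pick's theorem, I = A − B/2 + 1 = 644 − 8/2 + 1 = 641.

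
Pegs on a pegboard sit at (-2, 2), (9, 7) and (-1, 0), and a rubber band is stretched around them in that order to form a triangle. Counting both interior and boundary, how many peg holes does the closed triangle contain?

By the shoelace formula, twice the signed area is |[(-2)·7 − 9·2] + [9·0 − (-1)·7] + [(-1)·2 − (-2)·0]| = 27, so the area is 27/2.
The number of boundary lattice points is Σ gcd(|Δx|,|Δy|) = gcd(11,5) + gcd(10,7) + gcd(1,2) = 1+1+1 = 3.
Pick's theorem gives I = A − B/2 + 1 = 27/2 − 3/2 + 1 = 13, so the closed region contains I + B = 13 + 3 = 16 lattice points.

16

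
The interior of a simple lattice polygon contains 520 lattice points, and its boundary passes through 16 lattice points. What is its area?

527

By Pick's theorem, A = I + B/2 − 1 = 520 + 16/2 − 1 = 527.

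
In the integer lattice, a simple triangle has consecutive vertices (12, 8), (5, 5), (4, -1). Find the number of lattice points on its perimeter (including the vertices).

Summing gcd(|Δx|,|Δy|) over the edges gives the boundary count: gcd(7,3) + gcd(1,6) + gcd(8,9) = 1+1+1 = 3.

3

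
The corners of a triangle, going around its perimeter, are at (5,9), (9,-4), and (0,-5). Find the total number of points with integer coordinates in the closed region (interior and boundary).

Using the shoelace formula, 2A = |(5·(-4) − 9·9) + (9·(-5) − 0·(-4)) + (0·9 − 5·(-5))| = 121, so the area is 60.5.
The number of boundary lattice points is Σ gcd(|Δx|,|Δy|) = gcd(4,13) + gcd(9,1) + gcd(5,14) = 1+1+1 = 3.
Pick's theorem gives I = A − B/2 + 1 = 60.5 − 3/2 + 1 = 60, so the closed region contains I + B = 60 + 3 = 63 lattice points.

63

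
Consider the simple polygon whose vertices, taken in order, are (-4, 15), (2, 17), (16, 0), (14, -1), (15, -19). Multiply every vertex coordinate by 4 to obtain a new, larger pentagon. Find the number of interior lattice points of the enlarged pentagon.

3893

By the shoelace formula, twice the signed area is |((-4)·17 − 2·15) + (2·0 − 16·17) + (16·(-1) − 14·0) + (14·(-19) − 15·(-1)) + (15·15 − (-4)·(-19))| = 488, so the area is 244.
Along each edge there are gcd(|Δx|,|Δy|)+1 lattice points, so counting each shared vertex once the boundary has gcd(6,2) + gcd(14,17) + gcd(2,1) + gcd(1,18) + gcd(19,34) = 2+1+1+1+1 = 6.
Scaling by 4 multiplies the area by 4² = 16 (so the new area is 3904) and multiplies the boundary lattice-point count by 4, giving 24.
By Pick's theorem, the interior count of the dilated polygon is 3904 − 24/2 + 1 = 3893.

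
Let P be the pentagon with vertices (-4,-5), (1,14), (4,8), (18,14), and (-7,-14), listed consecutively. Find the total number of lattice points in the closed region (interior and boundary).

187

By the shoelace formula, twice the signed area is |((-4)·14 − 1·(-5)) + (1·8 − 4·14) + (4·14 − 18·8) + (18·(-14) − (-7)·14) + ((-7)·(-5) − (-4)·(-14))| = 362, so the area is 181.
Summing gcd(|Δx|,|Δy|) over the edges gives the boundary count: gcd(5,19) + gcd(3,6) + gcd(14,6) + gcd(25,28) + gcd(3,9) = 1+3+2+1+3 = 10.
Pick's theorem gives I = A − B/2 + 1 = 181 − 10/2 + 1 = 177, so the closed region contains I + B = 177 + 10 = 187 lattice points.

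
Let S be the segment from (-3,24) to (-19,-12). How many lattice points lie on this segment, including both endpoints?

5

The number of lattice points on a segment between lattice points is gcd(|Δx|,|Δy|) + 1 = gcd(16,36) + 1 = 4 + 1 = 5.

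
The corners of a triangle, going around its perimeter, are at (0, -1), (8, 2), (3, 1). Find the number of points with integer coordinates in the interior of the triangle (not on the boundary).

The shoelace formula gives twice the area as |(0·2 − 8·(-1)) + (8·1 − 3·2) + (3·(-1) − 0·1)| = 7, so the area is 7/2.
Summing gcd(|Δx|,|Δy|) over the edges gives the boundary count: gcd(8,3) + gcd(5,1) + gcd(3,2) = 1+1+1 = 3.
Pick's theorem gives I = A − B/2 + 1 = 7/2 − 3/2 + 1 = 3.

3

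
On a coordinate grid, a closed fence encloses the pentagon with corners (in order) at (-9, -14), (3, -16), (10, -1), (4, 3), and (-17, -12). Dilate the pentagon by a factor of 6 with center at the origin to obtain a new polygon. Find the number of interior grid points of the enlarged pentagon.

By the shoelace formula, twice the signed area is |((-9)·(-16) − 3·(-14)) + (3·(-1) − 10·(-16)) + (10·3 − 4·(-1)) + (4·(-12) − (-17)·3) + ((-17)·(-14) − (-9)·(-12))| = 510, so the area is 255.
Along each edge there are gcd(|Δx|,|Δy|)+1 lattice points, so counting each shared vertex once the boundary has gcd(12,2) + gcd(7,15) + gcd(6,4) + gcd(21,15) + gcd(8,2) = 2+1+2+3+2 = 10.
Scaling by 6 multiplies the area by 6² = 36 (so the new area is 9180) and multiplies the boundary lattice-point count by 6, giving 60.
By Pick's theorem, the interior count of the dilated polygon is 9180 − 60/2 + 1 = 9151.

9151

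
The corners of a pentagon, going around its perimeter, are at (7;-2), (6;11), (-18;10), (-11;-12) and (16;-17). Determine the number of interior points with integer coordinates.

Using the shoelace formula, 2A = |(7·11 − 6·(-2)) + (6·10 − (-18)·11) + ((-18)·(-12) − (-11)·10) + ((-11)·(-17) − 16·(-12)) + (16·(-2) − 7·(-17))| = 1139, so the area is 569.5.
Summing gcd(|Δx|,|Δy|) over the edges gives the boundary count: gcd(1,13) + gcd(24,1) + gcd(7,22) + gcd(27,5) + gcd(9,15) = 1+1+1+1+3 = 7.
Pick's theorem gives I = A − B/2 + 1 = 569.5 − 7/2 + 1 = 567.

567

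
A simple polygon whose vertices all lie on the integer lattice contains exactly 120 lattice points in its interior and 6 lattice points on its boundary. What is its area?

122

Pick's theorem states A = I + B/2 − 1, so A = 120 + 6/2 − 1 = 122.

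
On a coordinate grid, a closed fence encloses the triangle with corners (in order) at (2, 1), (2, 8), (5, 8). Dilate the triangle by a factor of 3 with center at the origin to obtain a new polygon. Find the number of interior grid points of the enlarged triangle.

Using the shoelace formula, 2A = |(2·8 − 2·1) + (2·8 − 5·8) + (5·1 − 2·8)| = 21, so the area is 21/2.
Along each edge there are gcd(|Δx|,|Δy|)+1 lattice points, so counting each shared vertex once the boundary has gcd(0,7) + gcd(3,0) + gcd(3,7) = 7+3+1 = 11.
Scaling by 3 multiplies the area by 3² = 9 (so the new area is 94.5) and multiplies the boundary lattice-point count by 3, giving 33.
By Pick's theorem, the interior count of the dilated polygon is 94.5 − 33/2 + 1 = 79.

79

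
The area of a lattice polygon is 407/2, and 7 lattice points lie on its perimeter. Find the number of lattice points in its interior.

Pick's theorem A = I + B/2 − 1 rearranges to I = A − B/2 + 1 = 407/2 − 7/2 + 1 = 201.

201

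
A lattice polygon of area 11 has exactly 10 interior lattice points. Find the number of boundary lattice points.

4

Pick's theorem gives A = I + B/2 − 1, so B = 2(A − I + 1) = 2(11 − 10 + 1) = 4.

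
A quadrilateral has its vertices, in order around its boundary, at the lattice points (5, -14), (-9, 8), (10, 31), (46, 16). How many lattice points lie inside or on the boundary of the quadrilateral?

1222

By the shoelace formula, twice the signed area is |(5·8 − (-9)·(-14)) + ((-9)·31 − 10·8) + (10·16 − 46·31) + (46·(-14) − 5·16)| = 2435, so the area is 2435/2.
Summing gcd(|Δx|,|Δy|) over the edges gives the boundary count: gcd(14,22) + gcd(19,23) + gcd(36,15) + gcd(41,30) = 2+1+3+1 = 7.
Pick's theorem gives I = A − B/2 + 1 = 2435/2 − 7/2 + 1 = 1215, so the closed region contains I + B = 1215 + 7 = 1222 lattice points.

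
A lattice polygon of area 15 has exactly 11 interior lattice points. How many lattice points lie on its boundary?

10

Pick's theorem gives A = I + B/2 − 1, so B = 2(A − I + 1) = 2(15 − 11 + 1) = 10.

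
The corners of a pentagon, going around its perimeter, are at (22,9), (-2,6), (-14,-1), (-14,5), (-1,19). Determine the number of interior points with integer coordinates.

The shoelace formula gives twice the area as |[22·6 − (-2)·9] + [(-2)·(-1) − (-14)·6] + [(-14)·5 − (-14)·(-1)] + [(-14)·19 − (-1)·5] + [(-1)·9 − 22·19]| = 536, so the area is 268.
Along each edge there are gcd(|Δx|,|Δy|)+1 lattice points, so counting each shared vertex once the boundary has gcd(24,3) + gcd(12,7) + gcd(0,6) + gcd(13,14) + gcd(23,10) = 3+1+6+1+1 = 12.
By Pick's theorem A = I + B/2 − 1, so I = 268 − 12/2 + 1 = 263.

263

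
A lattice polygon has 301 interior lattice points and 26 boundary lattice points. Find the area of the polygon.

By Pick's theorem, A = I + B/2 − 1 = 301 + 26/2 − 1 = 313.

313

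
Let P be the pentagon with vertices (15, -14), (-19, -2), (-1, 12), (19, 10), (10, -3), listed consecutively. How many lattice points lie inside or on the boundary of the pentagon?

513

Using the shoelace formula, 2A = |[15·(-2) − (-19)·(-14)] + [(-19)·12 − (-1)·(-2)] + [(-1)·10 − 19·12] + [19·(-3) − 10·10] + [10·(-14) − 15·(-3)]| = 1016, so the area is 508.
The number of boundary lattice points is Σ gcd(|Δx|,|Δy|) = gcd(34,12) + gcd(18,14) + gcd(20,2) + gcd(9,13) + gcd(5,11) = 2+2+2+1+1 = 8.
Pick's theorem gives I = A − B/2 + 1 = 508 − 8/2 + 1 = 505, so the closed region contains I + B = 505 + 8 = 513 lattice points.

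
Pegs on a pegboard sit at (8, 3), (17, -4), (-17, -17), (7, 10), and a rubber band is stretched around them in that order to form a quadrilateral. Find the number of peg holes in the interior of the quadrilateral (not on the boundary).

273

The shoelace formula gives twice the area as |(8·(-4) − 17·3) + (17·(-17) − (-17)·(-4)) + ((-17)·10 − 7·(-17)) + (7·3 − 8·10)| = 550, so the area is 275.
The number of boundary lattice points is Σ gcd(|Δx|,|Δy|) = gcd(9,7) + gcd(34,13) + gcd(24,27) + gcd(1,7) = 1+1+3+1 = 6.
By Pick's theorem A = I + B/2 − 1, so I = 275 − 6/2 + 1 = 273.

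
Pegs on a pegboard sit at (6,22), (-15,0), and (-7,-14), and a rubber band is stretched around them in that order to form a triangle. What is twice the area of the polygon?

470

The shoelace formula gives twice the area as |(6·0 − (-15)·22) + ((-15)·(-14) − (-7)·0) + ((-7)·22 − 6·(-14))| = 470, so the area is 235.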